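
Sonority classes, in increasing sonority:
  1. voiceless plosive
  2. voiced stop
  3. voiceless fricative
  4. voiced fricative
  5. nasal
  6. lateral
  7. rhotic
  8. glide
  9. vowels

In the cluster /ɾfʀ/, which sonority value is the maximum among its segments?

/ɾ/ is a rhotic (sonority 7).
/f/ is a voiceless fricative (sonority 3).
/ʀ/ is a rhotic (sonority 7).
The maximum is 7.

7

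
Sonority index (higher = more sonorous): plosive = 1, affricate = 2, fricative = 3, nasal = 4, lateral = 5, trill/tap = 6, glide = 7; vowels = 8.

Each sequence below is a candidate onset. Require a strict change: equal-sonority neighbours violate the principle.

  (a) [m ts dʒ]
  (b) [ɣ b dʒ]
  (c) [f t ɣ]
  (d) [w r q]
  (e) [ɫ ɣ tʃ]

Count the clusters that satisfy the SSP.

(a) [m ts dʒ]: profile 4-2-2 — violates.
(b) [ɣ b dʒ]: profile 3-1-2 — violates.
(c) [f t ɣ]: profile 3-1-3 — violates.
(d) [w r q]: profile 7-6-1 — violates.
(e) [ɫ ɣ tʃ]: profile 5-3-2 — violates.

0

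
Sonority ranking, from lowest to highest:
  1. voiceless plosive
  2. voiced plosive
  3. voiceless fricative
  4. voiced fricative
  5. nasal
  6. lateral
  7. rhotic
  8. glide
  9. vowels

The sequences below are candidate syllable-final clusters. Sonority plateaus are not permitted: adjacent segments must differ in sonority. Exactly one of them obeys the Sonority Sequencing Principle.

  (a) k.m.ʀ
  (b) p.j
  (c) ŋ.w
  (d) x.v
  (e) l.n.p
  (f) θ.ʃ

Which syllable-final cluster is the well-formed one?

e

(a) 1-5-7 → violates
(b) 1-8 → violates
(c) 5-8 → violates
(d) 3-4 → violates
(e) 6-5-1 → obeys
(f) 3-3 → violates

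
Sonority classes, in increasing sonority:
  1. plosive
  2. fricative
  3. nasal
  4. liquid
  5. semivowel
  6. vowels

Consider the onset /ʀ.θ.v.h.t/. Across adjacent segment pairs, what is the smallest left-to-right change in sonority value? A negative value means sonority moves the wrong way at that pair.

/ʀ/ is a liquid (sonority 4).
/θ/ is a fricative (sonority 2).
/v/ is a fricative (sonority 2).
/h/ is a fricative (sonority 2).
/t/ is a plosive (sonority 1).
/ʀ/→/θ/: change -2.
/θ/→/v/: change +0.
/v/→/h/: change +0.
/h/→/t/: change -1.
Minimum = -2.

-2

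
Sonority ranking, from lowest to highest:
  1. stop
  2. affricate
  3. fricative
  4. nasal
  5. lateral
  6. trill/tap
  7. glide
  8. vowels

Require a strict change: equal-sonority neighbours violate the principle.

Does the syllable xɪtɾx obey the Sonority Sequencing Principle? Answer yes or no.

no

Onset: /x/ is a fricative (sonority 3); then the nucleus /ɪ/ (sonority 8).
Onset profile 3-8 — rises to the nucleus.
Coda: /t/ is a stop (sonority 1), /ɾ/ is a trill/tap (sonority 6), /x/ is a fricative (sonority 3).
Coda profile 8-1-6-3 — does not strictly fall throughout.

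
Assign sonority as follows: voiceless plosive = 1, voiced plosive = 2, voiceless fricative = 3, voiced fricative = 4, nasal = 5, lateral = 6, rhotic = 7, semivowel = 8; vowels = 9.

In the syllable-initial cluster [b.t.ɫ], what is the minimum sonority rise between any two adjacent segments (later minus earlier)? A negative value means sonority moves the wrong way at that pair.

-1

/b/ is a voiced plosive (sonority 2).
/t/ is a voiceless plosive (sonority 1).
/ɫ/ is a lateral (sonority 6).
/b/→/t/: change -1.
/t/→/ɫ/: change +5.
Minimum = -1.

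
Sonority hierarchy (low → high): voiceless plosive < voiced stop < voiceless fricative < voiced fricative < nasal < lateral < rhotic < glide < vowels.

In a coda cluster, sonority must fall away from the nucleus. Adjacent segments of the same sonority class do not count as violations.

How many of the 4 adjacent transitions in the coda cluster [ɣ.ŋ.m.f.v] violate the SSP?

/ɣ/ — voiced fricative, sonority 4.
/ŋ/ — nasal, sonority 5.
/m/ — nasal, sonority 5.
/f/ — voiceless fricative, sonority 3.
/v/ — voiced fricative, sonority 4.
/ɣ/→/ŋ/: 4→5 (does not fall) — violation.
/ŋ/→/m/: 5→5 (plateau, allowed) — ok.
/m/→/f/: 5→3 (falls) — ok.
/f/→/v/: 3→4 (does not fall) — violation.

2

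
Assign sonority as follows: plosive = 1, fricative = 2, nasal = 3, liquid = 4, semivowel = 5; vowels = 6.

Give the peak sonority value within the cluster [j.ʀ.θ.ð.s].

/j/ — semivowel, sonority 5.
/ʀ/ — liquid, sonority 4.
/θ/ — fricative, sonority 2.
/ð/ — fricative, sonority 2.
/s/ — fricative, sonority 2.
The maximum is 5.

5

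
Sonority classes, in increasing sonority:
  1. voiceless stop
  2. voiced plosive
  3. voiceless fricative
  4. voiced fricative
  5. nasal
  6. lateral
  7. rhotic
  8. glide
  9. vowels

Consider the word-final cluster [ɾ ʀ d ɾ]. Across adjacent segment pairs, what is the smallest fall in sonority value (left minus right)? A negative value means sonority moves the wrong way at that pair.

-5

/ɾ/ is a rhotic (sonority 7).
/ʀ/ is a rhotic (sonority 7).
/d/ is a voiced plosive (sonority 2).
/ɾ/ is a rhotic (sonority 7).
/ɾ/→/ʀ/: change +0.
/ʀ/→/d/: change +5.
/d/→/ɾ/: change -5.
Minimum = -5.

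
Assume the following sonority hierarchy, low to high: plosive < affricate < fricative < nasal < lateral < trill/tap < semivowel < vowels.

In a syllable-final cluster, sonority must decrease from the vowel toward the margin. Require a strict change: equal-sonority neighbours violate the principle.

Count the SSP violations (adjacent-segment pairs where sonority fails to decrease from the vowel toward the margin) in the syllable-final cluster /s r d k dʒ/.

3

/s/ — fricative, sonority 3.
/r/ — trill/tap, sonority 6.
/d/ — plosive, sonority 1.
/k/ — plosive, sonority 1.
/dʒ/ — affricate, sonority 2.
/s/→/r/: 3→6 (does not fall) — violation.
/r/→/d/: 6→1 (falls) — ok.
/d/→/k/: 1→1 (plateau) — violation.
/k/→/dʒ/: 1→2 (does not fall) — violation.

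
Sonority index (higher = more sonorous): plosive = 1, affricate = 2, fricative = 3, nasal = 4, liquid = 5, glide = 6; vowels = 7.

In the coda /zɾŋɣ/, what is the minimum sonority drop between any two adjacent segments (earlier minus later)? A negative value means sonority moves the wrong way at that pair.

/z/ is a fricative (sonority 3).
/ɾ/ is a liquid (sonority 5).
/ŋ/ is a nasal (sonority 4).
/ɣ/ is a fricative (sonority 3).
/z/→/ɾ/: change -2.
/ɾ/→/ŋ/: change +1.
/ŋ/→/ɣ/: change +1.
Minimum = -2.

-2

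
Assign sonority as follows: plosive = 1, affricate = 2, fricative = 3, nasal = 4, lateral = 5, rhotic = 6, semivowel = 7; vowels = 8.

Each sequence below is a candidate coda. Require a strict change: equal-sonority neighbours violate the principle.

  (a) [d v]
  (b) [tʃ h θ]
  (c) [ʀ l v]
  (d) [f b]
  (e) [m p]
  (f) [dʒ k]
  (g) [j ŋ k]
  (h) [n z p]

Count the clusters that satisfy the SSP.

6

(a) [d v]: profile 1-3 — violates.
(b) [tʃ h θ]: profile 2-3-3 — violates.
(c) [ʀ l v]: profile 6-5-3 — obeys.
(d) [f b]: profile 3-1 — obeys.
(e) [m p]: profile 4-1 — obeys.
(f) [dʒ k]: profile 2-1 — obeys.
(g) [j ŋ k]: profile 7-4-1 — obeys.
(h) [n z p]: profile 4-3-1 — obeys.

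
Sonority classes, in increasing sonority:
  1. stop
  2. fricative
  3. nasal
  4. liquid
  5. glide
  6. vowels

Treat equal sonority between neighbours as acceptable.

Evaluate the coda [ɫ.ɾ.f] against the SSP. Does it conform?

/ɫ/ — liquid, sonority 4.
/ɾ/ — liquid, sonority 4.
/f/ — fricative, sonority 2.
The profile 4-4-2 is non-increasing (plateaus allowed), so the coda satisfies the SSP.

yes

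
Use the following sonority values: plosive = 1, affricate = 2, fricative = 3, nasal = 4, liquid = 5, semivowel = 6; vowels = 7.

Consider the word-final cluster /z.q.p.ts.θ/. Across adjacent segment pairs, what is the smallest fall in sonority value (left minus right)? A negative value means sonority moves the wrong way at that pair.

-1

/z/ — fricative, sonority 3.
/q/ — plosive, sonority 1.
/p/ — plosive, sonority 1.
/ts/ — affricate, sonority 2.
/θ/ — fricative, sonority 3.
/z/→/q/: change +2.
/q/→/p/: change +0.
/p/→/ts/: change -1.
/ts/→/θ/: change -1.
Minimum = -1.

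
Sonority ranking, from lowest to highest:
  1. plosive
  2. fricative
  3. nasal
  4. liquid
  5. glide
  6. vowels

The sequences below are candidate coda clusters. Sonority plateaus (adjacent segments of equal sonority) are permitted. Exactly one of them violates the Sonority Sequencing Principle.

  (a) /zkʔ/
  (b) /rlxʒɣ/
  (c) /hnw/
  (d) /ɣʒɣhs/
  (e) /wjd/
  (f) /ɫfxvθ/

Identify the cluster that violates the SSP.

(a) sonority 2-1-1: well-formed.
(b) sonority 4-4-2-2-2: well-formed.
(c) sonority 2-3-5: ill-formed.
(d) sonority 2-2-2-2-2: well-formed.
(e) sonority 5-5-1: well-formed.
(f) sonority 4-2-2-2-2: well-formed.

c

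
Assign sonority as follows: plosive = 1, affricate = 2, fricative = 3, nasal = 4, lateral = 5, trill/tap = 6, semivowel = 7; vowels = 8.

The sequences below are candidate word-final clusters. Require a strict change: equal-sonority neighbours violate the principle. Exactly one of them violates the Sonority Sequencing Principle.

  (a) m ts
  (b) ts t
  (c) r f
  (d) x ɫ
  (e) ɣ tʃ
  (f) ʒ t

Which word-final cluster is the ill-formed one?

(a) m ts: profile 4-2 — obeys.
(b) ts t: profile 2-1 — obeys.
(c) r f: profile 6-3 — obeys.
(d) x ɫ: profile 3-5 — violates.
(e) ɣ tʃ: profile 3-2 — obeys.
(f) ʒ t: profile 3-1 — obeys.

d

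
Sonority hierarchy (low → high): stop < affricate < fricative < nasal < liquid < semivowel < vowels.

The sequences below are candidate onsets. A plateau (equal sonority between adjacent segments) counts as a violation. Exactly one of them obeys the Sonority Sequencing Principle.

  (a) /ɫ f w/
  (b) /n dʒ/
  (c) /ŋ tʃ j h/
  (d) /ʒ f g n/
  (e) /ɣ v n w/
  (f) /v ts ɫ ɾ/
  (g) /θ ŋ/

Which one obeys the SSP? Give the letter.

(a) /ɫ f w/: profile 5-3-6 — violates.
(b) /n dʒ/: profile 4-2 — violates.
(c) /ŋ tʃ j h/: profile 4-2-6-3 — violates.
(d) /ʒ f g n/: profile 3-3-1-4 — violates.
(e) /ɣ v n w/: profile 3-3-4-6 — violates.
(f) /v ts ɫ ɾ/: profile 3-2-5-5 — violates.
(g) /θ ŋ/: profile 3-4 — obeys.

g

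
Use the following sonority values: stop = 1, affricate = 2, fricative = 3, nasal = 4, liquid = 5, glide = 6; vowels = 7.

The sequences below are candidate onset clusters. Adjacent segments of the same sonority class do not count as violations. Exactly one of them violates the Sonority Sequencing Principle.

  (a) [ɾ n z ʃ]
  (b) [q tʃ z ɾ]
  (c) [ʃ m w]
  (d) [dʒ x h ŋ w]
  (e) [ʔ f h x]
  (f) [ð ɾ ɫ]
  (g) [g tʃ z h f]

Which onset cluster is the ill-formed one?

a

(a) [ɾ n z ʃ]: profile 5-4-3-3 — violates.
(b) [q tʃ z ɾ]: profile 1-2-3-5 — obeys.
(c) [ʃ m w]: profile 3-4-6 — obeys.
(d) [dʒ x h ŋ w]: profile 2-3-3-4-6 — obeys.
(e) [ʔ f h x]: profile 1-3-3-3 — obeys.
(f) [ð ɾ ɫ]: profile 3-5-5 — obeys.
(g) [g tʃ z h f]: profile 1-2-3-3-3 — obeys.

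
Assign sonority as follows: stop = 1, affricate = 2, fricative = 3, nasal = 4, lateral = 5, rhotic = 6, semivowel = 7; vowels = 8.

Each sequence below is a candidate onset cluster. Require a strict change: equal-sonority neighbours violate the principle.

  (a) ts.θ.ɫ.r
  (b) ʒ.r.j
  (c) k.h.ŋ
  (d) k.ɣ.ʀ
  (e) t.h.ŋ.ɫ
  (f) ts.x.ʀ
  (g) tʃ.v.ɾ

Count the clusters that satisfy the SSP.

7

(a) ts.θ.ɫ.r: profile 2-3-5-6 — obeys.
(b) ʒ.r.j: profile 3-6-7 — obeys.
(c) k.h.ŋ: profile 1-3-4 — obeys.
(d) k.ɣ.ʀ: profile 1-3-6 — obeys.
(e) t.h.ŋ.ɫ: profile 1-3-4-5 — obeys.
(f) ts.x.ʀ: profile 2-3-6 — obeys.
(g) tʃ.v.ɾ: profile 2-3-6 — obeys.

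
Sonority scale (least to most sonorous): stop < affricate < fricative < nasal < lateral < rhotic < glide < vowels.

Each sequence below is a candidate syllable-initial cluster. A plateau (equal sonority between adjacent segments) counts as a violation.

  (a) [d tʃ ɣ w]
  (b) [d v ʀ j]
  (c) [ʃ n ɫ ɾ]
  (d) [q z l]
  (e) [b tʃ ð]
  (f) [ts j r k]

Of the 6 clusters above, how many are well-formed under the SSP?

5

(a) 1-2-3-7 → obeys
(b) 1-3-6-7 → obeys
(c) 3-4-5-6 → obeys
(d) 1-3-5 → obeys
(e) 1-2-3 → obeys
(f) 2-7-6-1 → violates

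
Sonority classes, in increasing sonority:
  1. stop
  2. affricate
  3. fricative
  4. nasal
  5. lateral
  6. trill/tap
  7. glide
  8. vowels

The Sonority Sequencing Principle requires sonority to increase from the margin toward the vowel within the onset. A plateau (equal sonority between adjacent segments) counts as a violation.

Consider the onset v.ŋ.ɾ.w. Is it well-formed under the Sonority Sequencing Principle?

yes

/v/ — fricative, sonority 3.
/ŋ/ — nasal, sonority 4.
/ɾ/ — trill/tap, sonority 6.
/w/ — glide, sonority 7.
The profile 3-4-6-7 strictly rises, so the onset satisfies the SSP.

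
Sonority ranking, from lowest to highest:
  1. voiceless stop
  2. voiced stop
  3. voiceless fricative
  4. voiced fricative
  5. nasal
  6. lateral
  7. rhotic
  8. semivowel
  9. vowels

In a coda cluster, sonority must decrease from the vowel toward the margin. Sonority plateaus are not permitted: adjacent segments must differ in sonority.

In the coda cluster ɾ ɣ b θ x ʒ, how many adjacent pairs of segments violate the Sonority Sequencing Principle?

/ɾ/ — rhotic, sonority 7.
/ɣ/ — voiced fricative, sonority 4.
/b/ — voiced stop, sonority 2.
/θ/ — voiceless fricative, sonority 3.
/x/ — voiceless fricative, sonority 3.
/ʒ/ — voiced fricative, sonority 4.
/ɾ/→/ɣ/: 7→4 (falls) — ok.
/ɣ/→/b/: 4→2 (falls) — ok.
/b/→/θ/: 2→3 (does not fall) — violation.
/θ/→/x/: 3→3 (plateau) — violation.
/x/→/ʒ/: 3→4 (does not fall) — violation.

3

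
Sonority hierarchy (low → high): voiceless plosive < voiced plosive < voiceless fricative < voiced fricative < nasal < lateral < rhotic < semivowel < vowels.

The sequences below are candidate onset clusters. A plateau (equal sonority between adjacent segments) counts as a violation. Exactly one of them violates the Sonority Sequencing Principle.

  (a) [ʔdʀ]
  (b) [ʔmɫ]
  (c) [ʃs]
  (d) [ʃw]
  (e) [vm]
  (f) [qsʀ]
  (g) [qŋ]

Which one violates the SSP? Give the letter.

(a) 1-2-7 → obeys
(b) 1-5-6 → obeys
(c) 3-3 → violates
(d) 3-8 → obeys
(e) 4-5 → obeys
(f) 1-3-7 → obeys
(g) 1-5 → obeys

c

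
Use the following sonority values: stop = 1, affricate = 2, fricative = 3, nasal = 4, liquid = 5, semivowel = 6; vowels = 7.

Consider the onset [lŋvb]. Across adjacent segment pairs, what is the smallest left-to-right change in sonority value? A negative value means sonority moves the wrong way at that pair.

/l/: liquid = 5.
/ŋ/: nasal = 4.
/v/: fricative = 3.
/b/: stop = 1.
/l/→/ŋ/: change -1.
/ŋ/→/v/: change -1.
/v/→/b/: change -2.
Minimum = -2.

-2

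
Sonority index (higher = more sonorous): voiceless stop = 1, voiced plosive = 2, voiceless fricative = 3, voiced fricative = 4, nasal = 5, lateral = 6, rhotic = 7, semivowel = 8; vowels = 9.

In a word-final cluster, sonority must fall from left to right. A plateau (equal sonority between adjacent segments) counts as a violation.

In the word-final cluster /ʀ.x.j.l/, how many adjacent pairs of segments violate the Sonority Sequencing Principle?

1

/ʀ/ is a rhotic (sonority 7).
/x/ is a voiceless fricative (sonority 3).
/j/ is a semivowel (sonority 8).
/l/ is a lateral (sonority 6).
/ʀ/→/x/: 7→3 (falls) — ok.
/x/→/j/: 3→8 (does not fall) — violation.
/j/→/l/: 8→6 (falls) — ok.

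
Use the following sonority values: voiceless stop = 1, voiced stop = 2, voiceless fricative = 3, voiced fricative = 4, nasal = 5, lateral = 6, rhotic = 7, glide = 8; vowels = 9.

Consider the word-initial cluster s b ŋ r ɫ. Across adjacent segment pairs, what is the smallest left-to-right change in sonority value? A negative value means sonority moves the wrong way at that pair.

/s/ is a voiceless fricative (sonority 3).
/b/ is a voiced stop (sonority 2).
/ŋ/ is a nasal (sonority 5).
/r/ is a rhotic (sonority 7).
/ɫ/ is a lateral (sonority 6).
/s/→/b/: change -1.
/b/→/ŋ/: change +3.
/ŋ/→/r/: change +2.
/r/→/ɫ/: change -1.
Minimum = -1.

-1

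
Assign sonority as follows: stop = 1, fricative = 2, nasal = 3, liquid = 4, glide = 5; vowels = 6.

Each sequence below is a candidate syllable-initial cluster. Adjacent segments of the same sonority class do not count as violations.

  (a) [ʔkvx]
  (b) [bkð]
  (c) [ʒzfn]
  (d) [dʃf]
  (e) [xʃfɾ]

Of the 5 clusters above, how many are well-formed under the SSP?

5

(a) 1-1-2-2 → obeys
(b) 1-1-2 → obeys
(c) 2-2-2-3 → obeys
(d) 1-2-2 → obeys
(e) 2-2-2-4 → obeys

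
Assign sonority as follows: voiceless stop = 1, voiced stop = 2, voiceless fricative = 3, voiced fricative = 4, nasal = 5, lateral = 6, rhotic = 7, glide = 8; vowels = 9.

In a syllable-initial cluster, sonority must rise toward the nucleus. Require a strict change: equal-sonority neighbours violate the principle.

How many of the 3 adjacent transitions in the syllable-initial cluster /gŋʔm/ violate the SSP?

/g/ — voiced stop, sonority 2.
/ŋ/ — nasal, sonority 5.
/ʔ/ — voiceless stop, sonority 1.
/m/ — nasal, sonority 5.
/g/→/ŋ/: 2→5 (rises) — ok.
/ŋ/→/ʔ/: 5→1 (does not rise) — violation.
/ʔ/→/m/: 1→5 (rises) — ok.

1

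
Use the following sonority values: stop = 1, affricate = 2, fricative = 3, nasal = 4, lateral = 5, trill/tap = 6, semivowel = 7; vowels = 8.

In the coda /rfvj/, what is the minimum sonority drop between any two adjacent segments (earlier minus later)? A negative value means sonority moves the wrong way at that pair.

/r/: trill/tap = 6.
/f/: fricative = 3.
/v/: fricative = 3.
/j/: semivowel = 7.
/r/→/f/: change +3.
/f/→/v/: change +0.
/v/→/j/: change -4.
Minimum = -4.

-4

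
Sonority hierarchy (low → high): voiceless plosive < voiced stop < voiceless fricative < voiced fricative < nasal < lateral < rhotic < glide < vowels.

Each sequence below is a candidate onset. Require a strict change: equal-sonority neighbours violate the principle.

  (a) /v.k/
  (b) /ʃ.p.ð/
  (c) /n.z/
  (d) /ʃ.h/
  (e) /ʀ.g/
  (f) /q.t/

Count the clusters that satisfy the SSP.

(a) sonority 4-1: ill-formed.
(b) sonority 3-1-4: ill-formed.
(c) sonority 5-4: ill-formed.
(d) sonority 3-3: ill-formed.
(e) sonority 7-2: ill-formed.
(f) sonority 1-1: ill-formed.

0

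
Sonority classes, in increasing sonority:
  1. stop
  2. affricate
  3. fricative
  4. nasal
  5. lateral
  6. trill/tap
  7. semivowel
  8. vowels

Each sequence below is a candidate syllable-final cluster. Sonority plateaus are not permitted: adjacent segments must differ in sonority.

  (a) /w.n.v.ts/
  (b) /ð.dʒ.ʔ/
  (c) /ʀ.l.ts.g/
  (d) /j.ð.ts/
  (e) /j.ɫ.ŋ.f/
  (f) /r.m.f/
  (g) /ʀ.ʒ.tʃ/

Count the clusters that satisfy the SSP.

7

(a) sonority 7-4-3-2: well-formed.
(b) sonority 3-2-1: well-formed.
(c) sonority 6-5-2-1: well-formed.
(d) sonority 7-3-2: well-formed.
(e) sonority 7-5-4-3: well-formed.
(f) sonority 6-4-3: well-formed.
(g) sonority 6-3-2: well-formed.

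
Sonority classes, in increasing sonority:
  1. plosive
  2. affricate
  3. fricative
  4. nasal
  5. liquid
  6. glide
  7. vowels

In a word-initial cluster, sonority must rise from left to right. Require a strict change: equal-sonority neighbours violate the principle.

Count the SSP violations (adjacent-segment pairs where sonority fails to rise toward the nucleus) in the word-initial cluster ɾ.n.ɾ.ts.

/ɾ/: liquid = 5.
/n/: nasal = 4.
/ɾ/: liquid = 5.
/ts/: affricate = 2.
/ɾ/→/n/: 5→4 (does not rise) — violation.
/n/→/ɾ/: 4→5 (rises) — ok.
/ɾ/→/ts/: 5→2 (does not rise) — violation.

2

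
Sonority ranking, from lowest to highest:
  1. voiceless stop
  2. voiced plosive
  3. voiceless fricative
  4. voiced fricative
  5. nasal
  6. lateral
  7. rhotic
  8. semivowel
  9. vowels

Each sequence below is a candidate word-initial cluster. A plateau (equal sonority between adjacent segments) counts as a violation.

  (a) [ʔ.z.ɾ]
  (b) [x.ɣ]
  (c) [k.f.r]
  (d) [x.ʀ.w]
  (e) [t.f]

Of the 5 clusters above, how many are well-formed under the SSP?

(a) 1-4-7 → obeys
(b) 3-4 → obeys
(c) 1-3-7 → obeys
(d) 3-7-8 → obeys
(e) 1-3 → obeys

5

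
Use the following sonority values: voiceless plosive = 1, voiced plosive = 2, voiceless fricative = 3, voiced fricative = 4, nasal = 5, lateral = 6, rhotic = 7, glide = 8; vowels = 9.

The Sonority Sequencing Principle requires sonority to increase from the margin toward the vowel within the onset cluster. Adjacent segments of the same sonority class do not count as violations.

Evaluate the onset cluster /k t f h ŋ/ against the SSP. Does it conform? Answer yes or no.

yes

/k/ — voiceless plosive, sonority 1.
/t/ — voiceless plosive, sonority 1.
/f/ — voiceless fricative, sonority 3.
/h/ — voiceless fricative, sonority 3.
/ŋ/ — nasal, sonority 5.
The profile 1-1-3-3-5 is non-decreasing (plateaus allowed), so the onset cluster satisfies the SSP.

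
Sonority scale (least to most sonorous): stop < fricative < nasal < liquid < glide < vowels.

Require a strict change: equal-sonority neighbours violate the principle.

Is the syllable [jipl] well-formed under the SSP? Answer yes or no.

Onset: /j/ is a glide (sonority 5); then the nucleus /i/ (sonority 6).
Onset profile 5-6 — rises to the nucleus.
Coda: /p/ is a stop (sonority 1), /l/ is a liquid (sonority 4).
Coda profile 6-1-4 — does not strictly fall throughout.

no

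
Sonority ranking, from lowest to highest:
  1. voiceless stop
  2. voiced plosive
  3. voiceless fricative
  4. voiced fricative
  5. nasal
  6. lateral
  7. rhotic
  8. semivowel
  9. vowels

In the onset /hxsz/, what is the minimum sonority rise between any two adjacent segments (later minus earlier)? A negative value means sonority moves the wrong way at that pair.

0

/h/: voiceless fricative = 3.
/x/: voiceless fricative = 3.
/s/: voiceless fricative = 3.
/z/: voiced fricative = 4.
/h/→/x/: change +0.
/x/→/s/: change +0.
/s/→/z/: change +1.
Minimum = 0.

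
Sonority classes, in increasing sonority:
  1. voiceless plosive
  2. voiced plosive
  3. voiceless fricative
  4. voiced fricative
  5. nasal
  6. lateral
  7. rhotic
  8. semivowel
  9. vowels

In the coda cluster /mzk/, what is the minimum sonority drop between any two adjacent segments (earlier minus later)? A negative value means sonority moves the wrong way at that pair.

1

/m/ is a nasal (sonority 5).
/z/ is a voiced fricative (sonority 4).
/k/ is a voiceless plosive (sonority 1).
/m/→/z/: change +1.
/z/→/k/: change +3.
Minimum = 1.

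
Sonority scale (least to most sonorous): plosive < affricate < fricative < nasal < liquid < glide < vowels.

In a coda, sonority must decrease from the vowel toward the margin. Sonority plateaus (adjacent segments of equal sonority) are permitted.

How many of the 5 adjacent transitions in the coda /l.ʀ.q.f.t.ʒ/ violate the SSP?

2

/l/ — liquid, sonority 5.
/ʀ/ — liquid, sonority 5.
/q/ — plosive, sonority 1.
/f/ — fricative, sonority 3.
/t/ — plosive, sonority 1.
/ʒ/ — fricative, sonority 3.
/l/→/ʀ/: 5→5 (plateau, allowed) — ok.
/ʀ/→/q/: 5→1 (falls) — ok.
/q/→/f/: 1→3 (does not fall) — violation.
/f/→/t/: 3→1 (falls) — ok.
/t/→/ʒ/: 1→3 (does not fall) — violation.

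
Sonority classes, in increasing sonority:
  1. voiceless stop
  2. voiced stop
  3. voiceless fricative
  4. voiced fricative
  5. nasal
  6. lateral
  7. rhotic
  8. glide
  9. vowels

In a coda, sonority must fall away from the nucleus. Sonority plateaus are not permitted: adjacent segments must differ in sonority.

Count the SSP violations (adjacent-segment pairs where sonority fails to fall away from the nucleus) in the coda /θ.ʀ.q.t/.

/θ/ is a voiceless fricative (sonority 3).
/ʀ/ is a rhotic (sonority 7).
/q/ is a voiceless stop (sonority 1).
/t/ is a voiceless stop (sonority 1).
/θ/→/ʀ/: 3→7 (does not fall) — violation.
/ʀ/→/q/: 7→1 (falls) — ok.
/q/→/t/: 1→1 (plateau) — violation.

2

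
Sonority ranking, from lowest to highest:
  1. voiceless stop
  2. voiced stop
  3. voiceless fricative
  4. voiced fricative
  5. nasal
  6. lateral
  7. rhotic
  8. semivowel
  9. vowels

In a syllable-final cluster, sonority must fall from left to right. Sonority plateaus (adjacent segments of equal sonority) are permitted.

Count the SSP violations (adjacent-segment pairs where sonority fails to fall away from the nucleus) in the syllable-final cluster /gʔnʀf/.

/g/ — voiced stop, sonority 2.
/ʔ/ — voiceless stop, sonority 1.
/n/ — nasal, sonority 5.
/ʀ/ — rhotic, sonority 7.
/f/ — voiceless fricative, sonority 3.
/g/→/ʔ/: 2→1 (falls) — ok.
/ʔ/→/n/: 1→5 (does not fall) — violation.
/n/→/ʀ/: 5→7 (does not fall) — violation.
/ʀ/→/f/: 7→3 (falls) — ok.

2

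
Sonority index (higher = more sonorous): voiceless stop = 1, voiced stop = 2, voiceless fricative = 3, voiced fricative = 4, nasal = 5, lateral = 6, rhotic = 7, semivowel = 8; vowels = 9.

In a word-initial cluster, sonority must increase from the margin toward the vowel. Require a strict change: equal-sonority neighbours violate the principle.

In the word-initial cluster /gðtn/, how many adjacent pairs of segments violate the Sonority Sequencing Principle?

1

/g/ is a voiced stop (sonority 2).
/ð/ is a voiced fricative (sonority 4).
/t/ is a voiceless stop (sonority 1).
/n/ is a nasal (sonority 5).
/g/→/ð/: 2→4 (rises) — ok.
/ð/→/t/: 4→1 (does not rise) — violation.
/t/→/n/: 1→5 (rises) — ok.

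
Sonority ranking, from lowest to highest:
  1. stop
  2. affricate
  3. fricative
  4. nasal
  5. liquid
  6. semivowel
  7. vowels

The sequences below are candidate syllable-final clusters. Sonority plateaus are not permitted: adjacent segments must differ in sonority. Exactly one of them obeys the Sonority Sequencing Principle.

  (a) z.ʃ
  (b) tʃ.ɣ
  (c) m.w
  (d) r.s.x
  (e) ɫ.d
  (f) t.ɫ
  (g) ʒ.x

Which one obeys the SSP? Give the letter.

(a) z.ʃ: profile 3-3 — violates.
(b) tʃ.ɣ: profile 2-3 — violates.
(c) m.w: profile 4-6 — violates.
(d) r.s.x: profile 5-3-3 — violates.
(e) ɫ.d: profile 5-1 — obeys.
(f) t.ɫ: profile 1-5 — violates.
(g) ʒ.x: profile 3-3 — violates.

e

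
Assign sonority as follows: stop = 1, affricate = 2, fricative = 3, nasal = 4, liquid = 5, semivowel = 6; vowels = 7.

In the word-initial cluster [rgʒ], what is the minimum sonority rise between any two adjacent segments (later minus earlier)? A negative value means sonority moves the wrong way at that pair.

-4

/r/ — liquid, sonority 5.
/g/ — stop, sonority 1.
/ʒ/ — fricative, sonority 3.
/r/→/g/: change -4.
/g/→/ʒ/: change +2.
Minimum = -4.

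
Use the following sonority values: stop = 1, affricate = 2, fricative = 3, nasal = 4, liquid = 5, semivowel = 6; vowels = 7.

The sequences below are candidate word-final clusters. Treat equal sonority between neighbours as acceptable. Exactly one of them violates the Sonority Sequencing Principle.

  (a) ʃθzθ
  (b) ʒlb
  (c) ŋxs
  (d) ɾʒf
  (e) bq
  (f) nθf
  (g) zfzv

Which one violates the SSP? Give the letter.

(a) 3-3-3-3 → obeys
(b) 3-5-1 → violates
(c) 4-3-3 → obeys
(d) 5-3-3 → obeys
(e) 1-1 → obeys
(f) 4-3-3 → obeys
(g) 3-3-3-3 → obeys

b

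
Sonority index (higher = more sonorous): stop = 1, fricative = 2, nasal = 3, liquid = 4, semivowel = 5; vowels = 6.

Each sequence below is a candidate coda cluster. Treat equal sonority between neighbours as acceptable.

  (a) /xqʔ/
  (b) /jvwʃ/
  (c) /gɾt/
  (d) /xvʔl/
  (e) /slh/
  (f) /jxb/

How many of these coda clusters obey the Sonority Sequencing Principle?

(a) sonority 2-1-1: well-formed.
(b) sonority 5-2-5-2: ill-formed.
(c) sonority 1-4-1: ill-formed.
(d) sonority 2-2-1-4: ill-formed.
(e) sonority 2-4-2: ill-formed.
(f) sonority 5-2-1: well-formed.

2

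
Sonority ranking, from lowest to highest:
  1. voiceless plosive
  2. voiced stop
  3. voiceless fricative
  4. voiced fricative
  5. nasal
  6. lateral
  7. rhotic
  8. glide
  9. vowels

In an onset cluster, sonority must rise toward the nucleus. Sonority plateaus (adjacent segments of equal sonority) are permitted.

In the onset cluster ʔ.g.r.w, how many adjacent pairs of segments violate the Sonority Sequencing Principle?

/ʔ/ is a voiceless plosive (sonority 1).
/g/ is a voiced stop (sonority 2).
/r/ is a rhotic (sonority 7).
/w/ is a glide (sonority 8).
/ʔ/→/g/: 1→2 (rises) — ok.
/g/→/r/: 2→7 (rises) — ok.
/r/→/w/: 7→8 (rises) — ok.

0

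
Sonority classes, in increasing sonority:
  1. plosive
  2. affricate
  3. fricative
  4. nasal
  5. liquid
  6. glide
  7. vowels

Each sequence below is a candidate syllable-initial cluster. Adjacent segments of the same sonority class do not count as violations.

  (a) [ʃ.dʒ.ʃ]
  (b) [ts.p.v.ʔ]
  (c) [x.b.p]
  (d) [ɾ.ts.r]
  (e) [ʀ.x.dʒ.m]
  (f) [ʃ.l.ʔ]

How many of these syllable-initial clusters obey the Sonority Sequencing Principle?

0

(a) sonority 3-2-3: ill-formed.
(b) sonority 2-1-3-1: ill-formed.
(c) sonority 3-1-1: ill-formed.
(d) sonority 5-2-5: ill-formed.
(e) sonority 5-3-2-4: ill-formed.
(f) sonority 3-5-1: ill-formed.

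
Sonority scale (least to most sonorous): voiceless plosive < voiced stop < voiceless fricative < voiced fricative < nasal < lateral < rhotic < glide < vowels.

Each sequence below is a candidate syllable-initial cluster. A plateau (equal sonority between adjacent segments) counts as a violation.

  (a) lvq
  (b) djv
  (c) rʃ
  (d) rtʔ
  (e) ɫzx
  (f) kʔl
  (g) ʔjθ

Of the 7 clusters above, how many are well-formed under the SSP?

0

(a) sonority 6-4-1: ill-formed.
(b) sonority 2-8-4: ill-formed.
(c) sonority 7-3: ill-formed.
(d) sonority 7-1-1: ill-formed.
(e) sonority 6-4-3: ill-formed.
(f) sonority 1-1-6: ill-formed.
(g) sonority 1-8-3: ill-formed.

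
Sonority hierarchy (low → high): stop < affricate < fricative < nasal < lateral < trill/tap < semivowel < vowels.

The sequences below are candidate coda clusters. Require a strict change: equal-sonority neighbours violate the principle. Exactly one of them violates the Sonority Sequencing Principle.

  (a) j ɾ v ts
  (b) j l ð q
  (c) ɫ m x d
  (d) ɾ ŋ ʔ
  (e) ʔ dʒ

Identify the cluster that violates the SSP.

e

(a) 7-6-3-2 → obeys
(b) 7-5-3-1 → obeys
(c) 5-4-3-1 → obeys
(d) 6-4-1 → obeys
(e) 1-2 → violates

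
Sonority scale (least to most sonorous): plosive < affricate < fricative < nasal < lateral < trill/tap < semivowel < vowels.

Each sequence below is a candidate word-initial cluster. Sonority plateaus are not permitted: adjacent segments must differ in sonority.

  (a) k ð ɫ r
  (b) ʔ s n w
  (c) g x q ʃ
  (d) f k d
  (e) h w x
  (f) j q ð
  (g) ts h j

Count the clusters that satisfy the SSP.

3

(a) k ð ɫ r: profile 1-3-5-6 — obeys.
(b) ʔ s n w: profile 1-3-4-7 — obeys.
(c) g x q ʃ: profile 1-3-1-3 — violates.
(d) f k d: profile 3-1-1 — violates.
(e) h w x: profile 3-7-3 — violates.
(f) j q ð: profile 7-1-3 — violates.
(g) ts h j: profile 2-3-7 — obeys.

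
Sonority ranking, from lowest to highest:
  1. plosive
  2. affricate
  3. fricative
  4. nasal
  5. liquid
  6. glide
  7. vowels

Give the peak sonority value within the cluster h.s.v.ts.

/h/: fricative = 3.
/s/: fricative = 3.
/v/: fricative = 3.
/ts/: affricate = 2.
The maximum is 3.

3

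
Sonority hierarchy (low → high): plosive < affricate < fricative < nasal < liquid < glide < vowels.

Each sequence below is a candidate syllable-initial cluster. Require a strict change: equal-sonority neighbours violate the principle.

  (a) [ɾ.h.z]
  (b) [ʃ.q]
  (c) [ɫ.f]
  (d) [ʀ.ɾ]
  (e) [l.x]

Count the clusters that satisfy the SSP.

0

(a) [ɾ.h.z]: profile 5-3-3 — violates.
(b) [ʃ.q]: profile 3-1 — violates.
(c) [ɫ.f]: profile 5-3 — violates.
(d) [ʀ.ɾ]: profile 5-5 — violates.
(e) [l.x]: profile 5-3 — violates.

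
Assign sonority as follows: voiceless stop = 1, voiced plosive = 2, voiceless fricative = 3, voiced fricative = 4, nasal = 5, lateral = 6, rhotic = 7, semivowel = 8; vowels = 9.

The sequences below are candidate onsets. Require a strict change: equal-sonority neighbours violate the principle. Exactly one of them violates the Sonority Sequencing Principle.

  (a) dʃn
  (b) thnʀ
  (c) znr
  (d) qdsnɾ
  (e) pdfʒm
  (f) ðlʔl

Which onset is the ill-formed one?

f

(a) sonority 2-3-5: well-formed.
(b) sonority 1-3-5-7: well-formed.
(c) sonority 4-5-7: well-formed.
(d) sonority 1-2-3-5-7: well-formed.
(e) sonority 1-2-3-4-5: well-formed.
(f) sonority 4-6-1-6: ill-formed.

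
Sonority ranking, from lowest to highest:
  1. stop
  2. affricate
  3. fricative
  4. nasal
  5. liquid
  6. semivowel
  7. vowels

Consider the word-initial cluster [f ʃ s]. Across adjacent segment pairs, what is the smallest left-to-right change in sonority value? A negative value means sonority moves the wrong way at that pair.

/f/ — fricative, sonority 3.
/ʃ/ — fricative, sonority 3.
/s/ — fricative, sonority 3.
/f/→/ʃ/: change +0.
/ʃ/→/s/: change +0.
Minimum = 0.

0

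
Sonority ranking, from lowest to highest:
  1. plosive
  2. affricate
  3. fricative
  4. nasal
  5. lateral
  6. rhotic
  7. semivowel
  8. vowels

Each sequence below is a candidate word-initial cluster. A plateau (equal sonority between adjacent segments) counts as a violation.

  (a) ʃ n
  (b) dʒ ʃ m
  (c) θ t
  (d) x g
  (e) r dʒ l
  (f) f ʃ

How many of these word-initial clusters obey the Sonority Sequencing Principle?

(a) 3-4 → obeys
(b) 2-3-4 → obeys
(c) 3-1 → violates
(d) 3-1 → violates
(e) 6-2-5 → violates
(f) 3-3 → violates

2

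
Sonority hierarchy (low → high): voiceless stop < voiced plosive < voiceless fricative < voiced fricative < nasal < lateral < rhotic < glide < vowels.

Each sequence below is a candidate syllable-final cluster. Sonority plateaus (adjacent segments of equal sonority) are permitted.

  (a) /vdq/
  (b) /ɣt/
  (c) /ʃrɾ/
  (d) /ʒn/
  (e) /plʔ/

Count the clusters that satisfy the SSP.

(a) sonority 4-2-1: well-formed.
(b) sonority 4-1: well-formed.
(c) sonority 3-7-7: ill-formed.
(d) sonority 4-5: ill-formed.
(e) sonority 1-6-1: ill-formed.

2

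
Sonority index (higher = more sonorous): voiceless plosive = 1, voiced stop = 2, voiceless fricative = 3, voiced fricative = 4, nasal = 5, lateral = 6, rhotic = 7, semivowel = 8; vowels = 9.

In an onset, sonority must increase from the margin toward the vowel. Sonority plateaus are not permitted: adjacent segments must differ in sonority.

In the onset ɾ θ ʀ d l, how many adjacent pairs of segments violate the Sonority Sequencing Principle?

/ɾ/: rhotic = 7.
/θ/: voiceless fricative = 3.
/ʀ/: rhotic = 7.
/d/: voiced stop = 2.
/l/: lateral = 6.
/ɾ/→/θ/: 7→3 (does not rise) — violation.
/θ/→/ʀ/: 3→7 (rises) — ok.
/ʀ/→/d/: 7→2 (does not rise) — violation.
/d/→/l/: 2→6 (rises) — ok.

2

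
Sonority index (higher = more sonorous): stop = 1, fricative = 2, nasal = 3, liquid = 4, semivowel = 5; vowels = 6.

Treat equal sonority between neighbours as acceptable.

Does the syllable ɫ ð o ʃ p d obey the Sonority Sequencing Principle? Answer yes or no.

no

Onset: /ɫ/ is a liquid (sonority 4), /ð/ is a fricative (sonority 2); then the nucleus /o/ (sonority 6).
Onset profile 4-2-6 — does not rise throughout.
Coda: /ʃ/ is a fricative (sonority 2), /p/ is a stop (sonority 1), /d/ is a stop (sonority 1).
Coda profile 6-2-1-1 — falls from the nucleus.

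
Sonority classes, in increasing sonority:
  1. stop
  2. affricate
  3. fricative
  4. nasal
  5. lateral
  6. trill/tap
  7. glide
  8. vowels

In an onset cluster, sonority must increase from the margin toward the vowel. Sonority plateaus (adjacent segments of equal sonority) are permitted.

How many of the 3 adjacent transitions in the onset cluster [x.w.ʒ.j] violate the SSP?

/x/ — fricative, sonority 3.
/w/ — glide, sonority 7.
/ʒ/ — fricative, sonority 3.
/j/ — glide, sonority 7.
/x/→/w/: 3→7 (rises) — ok.
/w/→/ʒ/: 7→3 (does not rise) — violation.
/ʒ/→/j/: 3→7 (rises) — ok.

1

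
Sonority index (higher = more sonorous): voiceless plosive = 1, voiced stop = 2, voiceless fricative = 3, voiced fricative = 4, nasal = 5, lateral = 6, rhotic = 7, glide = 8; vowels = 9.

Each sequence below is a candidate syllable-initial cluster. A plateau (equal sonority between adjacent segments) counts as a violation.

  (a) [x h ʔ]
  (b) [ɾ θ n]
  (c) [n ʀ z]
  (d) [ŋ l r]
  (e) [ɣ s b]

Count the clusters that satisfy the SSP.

(a) 3-3-1 → violates
(b) 7-3-5 → violates
(c) 5-7-4 → violates
(d) 5-6-7 → obeys
(e) 4-3-2 → violates

1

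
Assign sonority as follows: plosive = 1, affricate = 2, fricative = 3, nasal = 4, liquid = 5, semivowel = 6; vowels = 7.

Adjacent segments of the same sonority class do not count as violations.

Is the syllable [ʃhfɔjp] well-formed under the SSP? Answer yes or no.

Onset: /ʃ/ is a fricative (sonority 3), /h/ is a fricative (sonority 3), /f/ is a fricative (sonority 3); then the nucleus /ɔ/ (sonority 7).
Onset profile 3-3-3-7 — rises to the nucleus.
Coda: /j/ is a semivowel (sonority 6), /p/ is a plosive (sonority 1).
Coda profile 7-6-1 — falls from the nucleus.

yes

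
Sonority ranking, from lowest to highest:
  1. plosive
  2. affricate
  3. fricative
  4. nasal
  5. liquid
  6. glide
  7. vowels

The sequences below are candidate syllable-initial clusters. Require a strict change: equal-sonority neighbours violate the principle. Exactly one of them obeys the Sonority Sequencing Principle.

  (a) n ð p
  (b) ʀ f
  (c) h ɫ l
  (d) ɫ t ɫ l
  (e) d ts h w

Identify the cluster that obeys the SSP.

(a) 4-3-1 → violates
(b) 5-3 → violates
(c) 3-5-5 → violates
(d) 5-1-5-5 → violates
(e) 1-2-3-6 → obeys

e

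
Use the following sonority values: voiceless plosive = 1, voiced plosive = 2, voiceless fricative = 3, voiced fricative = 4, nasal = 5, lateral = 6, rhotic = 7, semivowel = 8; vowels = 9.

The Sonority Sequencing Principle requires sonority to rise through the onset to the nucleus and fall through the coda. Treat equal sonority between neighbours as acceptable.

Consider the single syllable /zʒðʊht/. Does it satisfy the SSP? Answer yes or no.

Onset: /z/ is a voiced fricative (sonority 4), /ʒ/ is a voiced fricative (sonority 4), /ð/ is a voiced fricative (sonority 4); then the nucleus /ʊ/ (sonority 9).
Onset profile 4-4-4-9 — rises to the nucleus.
Coda: /h/ is a voiceless fricative (sonority 3), /t/ is a voiceless plosive (sonority 1).
Coda profile 9-3-1 — falls from the nucleus.

yes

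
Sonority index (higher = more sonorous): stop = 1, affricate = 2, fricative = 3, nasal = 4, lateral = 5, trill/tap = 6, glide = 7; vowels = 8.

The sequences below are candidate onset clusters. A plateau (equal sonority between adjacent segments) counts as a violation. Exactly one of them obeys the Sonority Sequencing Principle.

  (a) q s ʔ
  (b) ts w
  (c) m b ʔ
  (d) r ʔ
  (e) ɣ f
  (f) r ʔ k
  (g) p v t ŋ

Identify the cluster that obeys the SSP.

b

(a) sonority 1-3-1: ill-formed.
(b) sonority 2-7: well-formed.
(c) sonority 4-1-1: ill-formed.
(d) sonority 6-1: ill-formed.
(e) sonority 3-3: ill-formed.
(f) sonority 6-1-1: ill-formed.
(g) sonority 1-3-1-4: ill-formed.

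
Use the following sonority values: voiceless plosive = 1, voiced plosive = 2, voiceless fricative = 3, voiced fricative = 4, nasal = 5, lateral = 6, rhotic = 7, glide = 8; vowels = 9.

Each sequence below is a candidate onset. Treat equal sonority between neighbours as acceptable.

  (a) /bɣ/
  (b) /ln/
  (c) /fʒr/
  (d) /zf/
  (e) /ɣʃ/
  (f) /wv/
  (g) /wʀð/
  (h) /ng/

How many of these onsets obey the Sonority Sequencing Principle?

2

(a) sonority 2-4: well-formed.
(b) sonority 6-5: ill-formed.
(c) sonority 3-4-7: well-formed.
(d) sonority 4-3: ill-formed.
(e) sonority 4-3: ill-formed.
(f) sonority 8-4: ill-formed.
(g) sonority 8-7-4: ill-formed.
(h) sonority 5-2: ill-formed.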